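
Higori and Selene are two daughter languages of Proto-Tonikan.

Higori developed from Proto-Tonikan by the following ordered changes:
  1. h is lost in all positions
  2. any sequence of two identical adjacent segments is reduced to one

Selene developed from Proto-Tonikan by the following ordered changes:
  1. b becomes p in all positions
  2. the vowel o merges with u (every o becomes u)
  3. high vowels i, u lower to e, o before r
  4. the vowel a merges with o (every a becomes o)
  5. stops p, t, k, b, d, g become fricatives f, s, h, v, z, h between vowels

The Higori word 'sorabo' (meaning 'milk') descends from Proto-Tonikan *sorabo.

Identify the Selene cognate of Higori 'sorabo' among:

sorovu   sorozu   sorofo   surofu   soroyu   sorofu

sorofu

Selene: *sorabo > sorapo > surapu > sorapu > soropu > sorofu  (by unconditioned shift, vowel merger, pre-rhotic lowering, vowel merger, intervocalic lenition)
Only 'sorofu' matches the regular Selene development of *sorabo.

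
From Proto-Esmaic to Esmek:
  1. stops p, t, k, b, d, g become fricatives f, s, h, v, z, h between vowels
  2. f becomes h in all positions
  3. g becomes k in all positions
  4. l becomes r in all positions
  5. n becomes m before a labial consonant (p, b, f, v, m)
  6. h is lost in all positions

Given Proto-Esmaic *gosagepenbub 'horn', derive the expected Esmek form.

Esmek: *gosagepenbub > gosahefenbub > gosahehenbub > kosahehenbub > kosahehembub > kosaeembub  (by intervocalic lenition, unconditioned shift, unconditioned shift, nasal place assimilation, h-loss)

kosaeembub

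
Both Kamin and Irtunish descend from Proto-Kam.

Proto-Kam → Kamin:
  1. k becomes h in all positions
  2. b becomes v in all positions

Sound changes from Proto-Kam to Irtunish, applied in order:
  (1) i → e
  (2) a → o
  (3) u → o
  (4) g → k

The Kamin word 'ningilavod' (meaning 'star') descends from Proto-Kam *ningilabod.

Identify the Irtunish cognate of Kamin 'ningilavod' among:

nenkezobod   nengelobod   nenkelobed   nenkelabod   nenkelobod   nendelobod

Irtunish: *ningilabod
  ningilabod → nengelabod   [vowel merger]
  nengelabod → nengelobod   [vowel merger]
  nengelobod (rule 3 does not apply)
  nengelobod → nenkelobod   [unconditioned shift]
  giving Irtunish nenkelobod.
The other candidates each miss or misapply at least one Irtunish change.

nenkelobod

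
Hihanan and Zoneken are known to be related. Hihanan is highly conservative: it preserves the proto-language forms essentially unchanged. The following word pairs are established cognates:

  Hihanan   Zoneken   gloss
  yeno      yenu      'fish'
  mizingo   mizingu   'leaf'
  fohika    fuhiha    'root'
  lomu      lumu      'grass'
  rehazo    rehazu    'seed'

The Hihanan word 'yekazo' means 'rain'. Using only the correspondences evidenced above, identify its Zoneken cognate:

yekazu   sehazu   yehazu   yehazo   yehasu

fohika ~ fuhiha — Hihanan k corresponds to Zoneken h between vowels (before a back vowel).
yeno ~ yenu, mizingo ~ mizingu — Hihanan o corresponds to Zoneken u word-finally.
Applying these to Hihanan 'yekazo':
  yekazo → yehazo   (k→h between vowels (before a back vowel))
  yehazo → yehazu   (o→u word-finally)
So the Zoneken cognate is 'yehazu'.

yehazu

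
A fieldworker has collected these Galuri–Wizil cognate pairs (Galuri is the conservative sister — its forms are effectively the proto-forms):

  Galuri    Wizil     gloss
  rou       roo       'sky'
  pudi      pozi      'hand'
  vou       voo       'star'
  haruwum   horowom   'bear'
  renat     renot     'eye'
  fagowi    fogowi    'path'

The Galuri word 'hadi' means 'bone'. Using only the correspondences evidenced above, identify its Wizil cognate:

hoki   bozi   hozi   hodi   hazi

hozi

renat ~ renot, fagowi ~ fogowi — Galuri a corresponds to Wizil o after a consonant, before a consonant other than r, m, n, p, b, f, v.
pudi ~ pozi — Galuri d corresponds to Wizil z between vowels (before a front vowel).
Applying these to Galuri 'hadi':
  hadi → hodi   (a→o after a consonant, before a consonant other than r, m, n, p, b, f, v)
  hodi → hozi   (d→z between vowels (before a front vowel))
So the Wizil cognate is 'hozi'.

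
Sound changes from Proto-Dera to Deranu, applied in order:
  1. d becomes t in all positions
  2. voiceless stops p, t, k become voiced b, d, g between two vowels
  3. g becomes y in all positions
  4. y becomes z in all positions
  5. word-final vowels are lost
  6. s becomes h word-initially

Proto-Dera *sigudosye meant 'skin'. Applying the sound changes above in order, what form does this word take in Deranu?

Deranu: start from *sigudosye.
  rule 1 (unconditioned shift): sigudosye → sigutosye
  rule 2 (intervocalic voicing): sigutosye → sigudosye
  rule 3 (unconditioned shift): sigudosye → siyudosye
  rule 4 (unconditioned shift): siyudosye → sizudosze
  rule 5 (apocope): sizudosze → sizudosz
  rule 6 (debuccalisation): sizudosz → hizudosz
  ⇒ Deranu hizudosz

hizudosz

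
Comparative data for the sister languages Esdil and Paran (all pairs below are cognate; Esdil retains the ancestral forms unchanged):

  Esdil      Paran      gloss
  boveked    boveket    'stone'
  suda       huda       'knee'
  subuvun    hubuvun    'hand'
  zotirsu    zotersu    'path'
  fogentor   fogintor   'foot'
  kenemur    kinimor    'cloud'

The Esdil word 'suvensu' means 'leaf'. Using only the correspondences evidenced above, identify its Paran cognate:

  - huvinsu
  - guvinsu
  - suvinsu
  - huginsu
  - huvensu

huvinsu

suda ~ huda, subuvun ~ hubuvun — Esdil s corresponds to Paran h word-initially before a back vowel.
fogentor ~ fogintor, kenemur ~ kinimor — Esdil e corresponds to Paran i after a consonant, before a nasal.
Applying these to Esdil 'suvensu':
  suvensu → huvensu   (s→h word-initially before a back vowel)
  huvensu → huvinsu   (e→i after a consonant, before a nasal)
So the Paran cognate is 'huvinsu'.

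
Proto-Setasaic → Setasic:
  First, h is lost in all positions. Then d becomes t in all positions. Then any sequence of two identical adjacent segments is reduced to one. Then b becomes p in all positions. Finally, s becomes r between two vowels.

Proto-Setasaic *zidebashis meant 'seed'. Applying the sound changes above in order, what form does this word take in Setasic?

Setasic: start from *zidebashis.
  rule 1 (h-loss): zidebashis → zidebasis
  rule 2 (unconditioned shift): zidebasis → zitebasis
  rule 3: no change — zitebasis
  rule 4 (unconditioned shift): zitebasis → zitepasis
  rule 5 (rhotacism): zitepasis → ziteparis
  ⇒ Setasic ziteparis

ziteparis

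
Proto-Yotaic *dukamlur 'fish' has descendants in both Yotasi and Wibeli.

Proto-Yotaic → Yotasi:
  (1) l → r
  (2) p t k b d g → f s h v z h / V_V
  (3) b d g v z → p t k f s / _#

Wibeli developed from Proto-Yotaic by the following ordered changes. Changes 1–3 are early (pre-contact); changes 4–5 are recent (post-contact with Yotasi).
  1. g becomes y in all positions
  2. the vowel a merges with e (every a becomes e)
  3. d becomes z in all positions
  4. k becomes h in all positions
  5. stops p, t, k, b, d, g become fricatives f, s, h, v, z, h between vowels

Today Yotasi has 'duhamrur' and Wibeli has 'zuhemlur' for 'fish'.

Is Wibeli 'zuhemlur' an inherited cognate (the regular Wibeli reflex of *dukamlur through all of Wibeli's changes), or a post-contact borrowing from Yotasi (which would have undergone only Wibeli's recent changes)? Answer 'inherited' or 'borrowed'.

inherited

If inherited, *dukamlur would pass through all of Wibeli's changes:
Wibeli: *dukamlur > dukemlur > zukemlur > zuhemlur  (by vowel merger, unconditioned shift, unconditioned shift)
If borrowed from Yotasi 'duhamrur' after the early changes, it would undergo only the recent ones:
  rule 4 (unconditioned shift): no change (duhamrur)
  rule 5 (intervocalic lenition): no change (duhamrur)
  ⇒ as a loan: duhamrur
Wibeli 'zuhemlur' matches the inherited outcome exactly, so it is an inherited cognate, not a loan.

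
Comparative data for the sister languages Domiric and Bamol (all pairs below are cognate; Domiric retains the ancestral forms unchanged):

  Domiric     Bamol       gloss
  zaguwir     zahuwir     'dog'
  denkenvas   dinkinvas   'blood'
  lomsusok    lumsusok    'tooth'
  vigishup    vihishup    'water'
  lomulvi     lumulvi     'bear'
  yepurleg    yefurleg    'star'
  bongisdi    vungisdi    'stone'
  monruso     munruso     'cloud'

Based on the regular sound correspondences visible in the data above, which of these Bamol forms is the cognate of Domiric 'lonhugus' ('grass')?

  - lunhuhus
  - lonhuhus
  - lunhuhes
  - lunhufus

bongisdi ~ vungisdi, monruso ~ munruso — Domiric o corresponds to Bamol u after a consonant, before a nasal.
zaguwir ~ zahuwir — Domiric g corresponds to Bamol h between vowels (before a back vowel).
Applying these to Domiric 'lonhugus':
  lonhugus → lunhugus   (o→u after a consonant, before a nasal)
  lunhugus → lunhuhus   (g→h between vowels (before a back vowel))
So the Bamol cognate is 'lunhuhus'.

lunhuhus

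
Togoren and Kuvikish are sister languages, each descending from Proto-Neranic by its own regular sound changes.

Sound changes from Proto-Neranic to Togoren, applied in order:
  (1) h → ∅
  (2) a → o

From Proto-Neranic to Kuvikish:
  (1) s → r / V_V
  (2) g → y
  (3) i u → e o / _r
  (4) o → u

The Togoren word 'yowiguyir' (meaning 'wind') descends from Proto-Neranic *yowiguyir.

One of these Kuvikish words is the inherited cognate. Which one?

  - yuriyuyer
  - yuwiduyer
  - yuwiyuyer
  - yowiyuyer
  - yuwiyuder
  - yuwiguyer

Kuvikish: *yowiguyir
  yowiguyir (rule 1 does not apply)
  yowiguyir → yowiyuyir   [unconditioned shift]
  yowiyuyir → yowiyuyer   [pre-rhotic lowering]
  yowiyuyer → yuwiyuyer   [vowel merger]
  giving Kuvikish yuwiyuyer.
The other candidates each miss or misapply at least one Kuvikish change.

yuwiyuyer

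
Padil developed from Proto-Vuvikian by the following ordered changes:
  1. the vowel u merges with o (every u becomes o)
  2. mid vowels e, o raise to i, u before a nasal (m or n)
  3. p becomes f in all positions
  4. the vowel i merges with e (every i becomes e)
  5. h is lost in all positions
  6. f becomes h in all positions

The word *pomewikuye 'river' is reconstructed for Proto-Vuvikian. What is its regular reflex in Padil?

Padil: start from *pomewikuye.
  rule 1 (vowel merger): pomewikuye → pomewikoye
  rule 2 (pre-nasal raising): pomewikoye → pumewikoye
  rule 3 (unconditioned shift): pumewikoye → fumewikoye
  rule 4 (vowel merger): fumewikoye → fumewekoye
  rule 5: no change — fumewekoye
  rule 6 (unconditioned shift): fumewekoye → humewekoye
  ⇒ Padil humewekoye

humewekoye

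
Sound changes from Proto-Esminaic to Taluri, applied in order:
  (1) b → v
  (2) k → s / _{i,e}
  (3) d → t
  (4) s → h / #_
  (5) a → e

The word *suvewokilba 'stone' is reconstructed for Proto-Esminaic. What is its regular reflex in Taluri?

huvewosilve

Taluri: *suvewokilba
  suvewokilba → suvewokilva   [unconditioned shift]
  suvewokilva → suvewosilva   [palatalisation]
  suvewosilva (rule 3 does not apply)
  suvewosilva → huvewosilva   [debuccalisation]
  huvewosilva → huvewosilve   [vowel merger]
  giving Taluri huvewosilve.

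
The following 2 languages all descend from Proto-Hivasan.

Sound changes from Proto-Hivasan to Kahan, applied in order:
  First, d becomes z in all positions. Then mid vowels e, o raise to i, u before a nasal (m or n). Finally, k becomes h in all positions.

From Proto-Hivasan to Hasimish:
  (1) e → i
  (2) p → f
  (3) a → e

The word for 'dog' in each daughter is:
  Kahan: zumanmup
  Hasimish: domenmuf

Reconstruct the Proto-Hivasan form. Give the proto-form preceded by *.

*domanmup

Position 1: Kahan has z, Hasimish has d. Hasimish preserves d here (none of its changes turn any other segment into d), so the proto-segment is *d.
Position 2: Kahan has u, Hasimish has o. Hasimish preserves o here (none of its changes turn any other segment into o), so the proto-segment is *o.
Verify the candidate proto-form against each daughter:
Kahan: *domanmup > zomanmup > zumanmup  (by unconditioned shift, pre-nasal raising)
Hasimish: *domanmup > domanmuf > domenmuf  (by unconditioned shift, vowel merger)
*domanmup is the unique common source.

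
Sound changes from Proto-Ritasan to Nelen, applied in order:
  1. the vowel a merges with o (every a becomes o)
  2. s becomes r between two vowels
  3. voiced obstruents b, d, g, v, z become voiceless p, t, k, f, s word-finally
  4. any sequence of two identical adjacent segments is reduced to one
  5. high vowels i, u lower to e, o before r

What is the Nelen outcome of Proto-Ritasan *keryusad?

Nelen: *keryusad > keryusod > keryurod > keryurot > keryorot  (by vowel merger, rhotacism, final devoicing, pre-rhotic lowering)

keryorot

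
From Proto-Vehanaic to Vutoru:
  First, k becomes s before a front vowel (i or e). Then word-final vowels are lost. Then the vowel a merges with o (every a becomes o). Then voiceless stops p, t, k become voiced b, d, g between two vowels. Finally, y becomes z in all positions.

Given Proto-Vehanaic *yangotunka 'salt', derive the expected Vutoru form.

Vutoru: *yangotunka > yangotunk > yongotunk > yongodunk > zongodunk  (by apocope, vowel merger, intervocalic voicing, unconditioned shift)

zongodunk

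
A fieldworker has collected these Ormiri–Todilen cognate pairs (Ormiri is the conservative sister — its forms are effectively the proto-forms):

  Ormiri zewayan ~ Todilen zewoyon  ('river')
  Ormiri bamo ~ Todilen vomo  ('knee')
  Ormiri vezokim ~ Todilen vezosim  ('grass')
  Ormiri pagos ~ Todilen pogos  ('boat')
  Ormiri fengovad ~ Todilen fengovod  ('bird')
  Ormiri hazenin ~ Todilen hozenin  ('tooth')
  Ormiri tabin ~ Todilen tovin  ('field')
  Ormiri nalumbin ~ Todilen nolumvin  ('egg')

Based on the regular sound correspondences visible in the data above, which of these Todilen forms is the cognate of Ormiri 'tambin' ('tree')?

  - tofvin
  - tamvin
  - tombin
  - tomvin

bamo ~ vomo — Ormiri a corresponds to Todilen o after a consonant, before a nasal.
nalumbin ~ nolumvin — Ormiri b corresponds to Todilen v after a consonant, before a front vowel.
Applying these to Ormiri 'tambin':
  tambin → tombin   (a→o after a consonant, before a nasal)
  tombin → tomvin   (b→v after a consonant, before a front vowel)
So the Todilen cognate is 'tomvin'.

tomvin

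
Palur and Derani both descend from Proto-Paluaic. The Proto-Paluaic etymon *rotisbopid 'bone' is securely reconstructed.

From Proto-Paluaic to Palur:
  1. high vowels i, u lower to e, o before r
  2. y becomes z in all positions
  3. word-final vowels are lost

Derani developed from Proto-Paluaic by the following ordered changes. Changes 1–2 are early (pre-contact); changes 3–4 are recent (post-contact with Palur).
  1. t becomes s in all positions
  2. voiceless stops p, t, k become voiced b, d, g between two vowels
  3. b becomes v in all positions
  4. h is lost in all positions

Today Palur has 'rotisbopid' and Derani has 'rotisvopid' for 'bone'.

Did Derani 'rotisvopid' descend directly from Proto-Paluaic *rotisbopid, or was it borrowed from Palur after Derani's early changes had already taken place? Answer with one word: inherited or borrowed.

borrowed

If inherited, *rotisbopid would pass through all of Derani's changes:
Derani: *rotisbopid
  rotisbopid → rosisbopid   [unconditioned shift]
  rosisbopid → rosisbobid   [intervocalic voicing]
  rosisbobid → rosisvovid   [unconditioned shift]
  rosisvovid (rule 4 does not apply)
  giving Derani rosisvovid.
If borrowed from Palur 'rotisbopid' after the early changes, it would undergo only the recent ones:
  rule 3 (unconditioned shift): rotisbopid → rotisvopid
  rule 4 (h-loss): no change (rotisvopid)
  ⇒ as a loan: rotisvopid
Derani 'rotisvopid' matches the loan outcome 'rotisvopid', not the inherited 'rosisvovid' — it skipped the early Derani changes, so it was borrowed from Palur.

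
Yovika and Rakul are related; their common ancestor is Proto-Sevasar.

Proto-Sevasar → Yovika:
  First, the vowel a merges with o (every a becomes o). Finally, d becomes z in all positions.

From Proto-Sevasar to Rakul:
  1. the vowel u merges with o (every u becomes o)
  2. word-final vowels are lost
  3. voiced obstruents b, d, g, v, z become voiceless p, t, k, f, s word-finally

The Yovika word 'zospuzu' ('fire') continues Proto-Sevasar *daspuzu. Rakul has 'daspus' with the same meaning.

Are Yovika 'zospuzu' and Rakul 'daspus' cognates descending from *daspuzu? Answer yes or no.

Derive the expected Rakul reflex of *daspuzu:
Rakul: *daspuzu
  daspuzu → daspozo   [vowel merger]
  daspozo → daspoz   [apocope]
  daspoz → daspos   [final devoicing]
  giving Rakul daspos.
The regular Rakul reflex would be 'daspos', but the attested form is 'daspus'. The correspondence is irregular, so they are not cognates (the Rakul form has a different source).

no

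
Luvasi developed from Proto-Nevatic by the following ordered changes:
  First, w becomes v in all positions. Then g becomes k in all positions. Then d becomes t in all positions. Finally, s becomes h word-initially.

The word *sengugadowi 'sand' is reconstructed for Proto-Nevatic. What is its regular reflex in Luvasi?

Luvasi: *sengugadowi
  sengugadowi → sengugadovi   [unconditioned shift]
  sengugadovi → senkukadovi   [unconditioned shift]
  senkukadovi → senkukatovi   [unconditioned shift]
  senkukatovi → henkukatovi   [debuccalisation]
  giving Luvasi henkukatovi.

henkukatovi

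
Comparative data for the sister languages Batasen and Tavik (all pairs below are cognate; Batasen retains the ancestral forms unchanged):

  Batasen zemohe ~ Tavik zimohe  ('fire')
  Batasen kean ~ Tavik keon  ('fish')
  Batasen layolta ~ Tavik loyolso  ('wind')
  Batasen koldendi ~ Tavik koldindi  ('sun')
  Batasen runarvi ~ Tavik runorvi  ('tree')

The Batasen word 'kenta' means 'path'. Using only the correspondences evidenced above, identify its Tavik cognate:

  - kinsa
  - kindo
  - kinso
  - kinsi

koldendi ~ koldindi — Batasen e corresponds to Tavik i after a consonant, before a nasal.
layolta ~ loyolso — Batasen t corresponds to Tavik s after a consonant, before a back vowel.
layolta ~ loyolso — Batasen a corresponds to Tavik o word-finally.
Applying these to Batasen 'kenta':
  kenta → kinta   (e→i after a consonant, before a nasal)
  kinta → kinsa   (t→s after a consonant, before a back vowel)
  kinsa → kinso   (a→o word-finally)
So the Tavik cognate is 'kinso'.

kinso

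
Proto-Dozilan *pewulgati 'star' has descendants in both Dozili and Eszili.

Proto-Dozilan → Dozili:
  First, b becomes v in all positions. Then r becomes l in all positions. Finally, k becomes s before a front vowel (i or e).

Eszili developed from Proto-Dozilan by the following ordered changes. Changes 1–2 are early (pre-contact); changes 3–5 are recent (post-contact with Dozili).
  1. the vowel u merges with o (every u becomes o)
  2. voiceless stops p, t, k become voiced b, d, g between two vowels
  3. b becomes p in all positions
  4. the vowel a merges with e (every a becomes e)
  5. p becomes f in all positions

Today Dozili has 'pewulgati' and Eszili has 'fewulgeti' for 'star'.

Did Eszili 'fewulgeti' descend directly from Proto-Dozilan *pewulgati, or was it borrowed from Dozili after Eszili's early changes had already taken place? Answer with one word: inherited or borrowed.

borrowed

If inherited, *pewulgati would pass through all of Eszili's changes:
Eszili: *pewulgati
  pewulgati → pewolgati   [vowel merger]
  pewolgati → pewolgadi   [intervocalic voicing]
  pewolgadi (rule 3 does not apply)
  pewolgadi → pewolgedi   [vowel merger]
  pewolgedi → fewolgedi   [unconditioned shift]
  giving Eszili fewolgedi.
If borrowed from Dozili 'pewulgati' after the early changes, it would undergo only the recent ones:
  rule 3 (unconditioned shift): no change (pewulgati)
  rule 4 (vowel merger): pewulgati → pewulgeti
  rule 5 (unconditioned shift): pewulgeti → fewulgeti
  ⇒ as a loan: fewulgeti
Eszili 'fewulgeti' matches the loan outcome 'fewulgeti', not the inherited 'fewolgedi' — it skipped the early Eszili changes, so it was borrowed from Dozili.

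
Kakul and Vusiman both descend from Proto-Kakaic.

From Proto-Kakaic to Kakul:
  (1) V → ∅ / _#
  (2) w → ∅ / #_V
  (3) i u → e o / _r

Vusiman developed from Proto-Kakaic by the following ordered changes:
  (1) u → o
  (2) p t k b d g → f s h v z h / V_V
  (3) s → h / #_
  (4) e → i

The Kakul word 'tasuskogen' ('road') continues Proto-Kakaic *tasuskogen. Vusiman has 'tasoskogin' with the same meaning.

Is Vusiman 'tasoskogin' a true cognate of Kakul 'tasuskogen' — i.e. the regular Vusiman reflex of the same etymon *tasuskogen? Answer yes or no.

no

Derive the expected Vusiman reflex of *tasuskogen:
Vusiman: start from *tasuskogen.
  rule 1 (vowel merger): tasuskogen → tasoskogen
  rule 2 (intervocalic lenition): tasoskogen → tasoskohen
  rule 3: no change — tasoskohen
  rule 4 (vowel merger): tasoskohen → tasoskohin
  ⇒ Vusiman tasoskohin
The regular Vusiman reflex would be 'tasoskohin', but the attested form is 'tasoskogin'. The correspondence is irregular, so they are not cognates (the Vusiman form has a different source).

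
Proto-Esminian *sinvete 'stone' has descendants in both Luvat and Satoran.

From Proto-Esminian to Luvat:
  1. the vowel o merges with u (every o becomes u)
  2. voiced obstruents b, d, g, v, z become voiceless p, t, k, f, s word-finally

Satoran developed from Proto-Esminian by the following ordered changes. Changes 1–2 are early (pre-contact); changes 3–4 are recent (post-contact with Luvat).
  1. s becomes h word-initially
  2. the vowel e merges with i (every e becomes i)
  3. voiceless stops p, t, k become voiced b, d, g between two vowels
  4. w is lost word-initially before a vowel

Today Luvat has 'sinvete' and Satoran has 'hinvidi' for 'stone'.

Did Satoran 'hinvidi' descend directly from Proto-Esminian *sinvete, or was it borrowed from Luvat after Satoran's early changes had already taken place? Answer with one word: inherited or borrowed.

inherited

If inherited, *sinvete would pass through all of Satoran's changes:
Satoran: start from *sinvete.
  rule 1 (debuccalisation): sinvete → hinvete
  rule 2 (vowel merger): hinvete → hinviti
  rule 3 (intervocalic voicing): hinviti → hinvidi
  rule 4: no change — hinvidi
  ⇒ Satoran hinvidi
If borrowed from Luvat 'sinvete' after the early changes, it would undergo only the recent ones:
  rule 3 (intervocalic voicing): sinvete → sinvede
  rule 4 (glide loss): no change (sinvede)
  ⇒ as a loan: sinvede
Satoran 'hinvidi' matches the inherited outcome exactly, so it is an inherited cognate, not a loan.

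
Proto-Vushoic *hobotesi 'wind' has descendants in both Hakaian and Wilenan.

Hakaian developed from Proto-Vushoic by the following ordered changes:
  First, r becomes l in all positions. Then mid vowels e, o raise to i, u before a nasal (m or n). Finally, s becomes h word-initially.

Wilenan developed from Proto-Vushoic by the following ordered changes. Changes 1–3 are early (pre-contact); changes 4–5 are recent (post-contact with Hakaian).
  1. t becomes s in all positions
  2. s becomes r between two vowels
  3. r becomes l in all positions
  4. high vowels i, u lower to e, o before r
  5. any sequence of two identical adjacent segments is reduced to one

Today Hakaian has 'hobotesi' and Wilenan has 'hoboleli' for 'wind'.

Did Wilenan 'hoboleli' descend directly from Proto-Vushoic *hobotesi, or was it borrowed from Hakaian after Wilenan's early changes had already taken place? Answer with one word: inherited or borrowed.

If inherited, *hobotesi would pass through all of Wilenan's changes:
Wilenan: start from *hobotesi.
  rule 1 (unconditioned shift): hobotesi → hobosesi
  rule 2 (rhotacism): hobosesi → hoboreri
  rule 3 (unconditioned shift): hoboreri → hoboleli
  rule 4: no change — hoboleli
  rule 5: no change — hoboleli
  ⇒ Wilenan hoboleli
If borrowed from Hakaian 'hobotesi' after the early changes, it would undergo only the recent ones:
  rule 4 (pre-rhotic lowering): no change (hobotesi)
  rule 5 (degemination): no change (hobotesi)
  ⇒ as a loan: hobotesi
Wilenan 'hoboleli' matches the inherited outcome exactly, so it is an inherited cognate, not a loan.

inherited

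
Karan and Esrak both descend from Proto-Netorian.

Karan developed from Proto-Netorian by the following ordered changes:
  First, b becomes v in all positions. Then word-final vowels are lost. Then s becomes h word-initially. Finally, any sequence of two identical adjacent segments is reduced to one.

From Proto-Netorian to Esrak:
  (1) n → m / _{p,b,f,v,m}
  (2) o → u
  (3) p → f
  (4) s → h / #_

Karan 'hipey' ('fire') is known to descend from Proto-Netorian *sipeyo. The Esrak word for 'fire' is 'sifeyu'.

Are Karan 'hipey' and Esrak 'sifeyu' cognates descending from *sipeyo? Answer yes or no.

no

Derive the expected Esrak reflex of *sipeyo:
Esrak: start from *sipeyo.
  rule 1: no change — sipeyo
  rule 2 (vowel merger): sipeyo → sipeyu
  rule 3 (unconditioned shift): sipeyu → sifeyu
  rule 4 (debuccalisation): sifeyu → hifeyu
  ⇒ Esrak hifeyu
The regular Esrak reflex would be 'hifeyu', but the attested form is 'sifeyu'. The correspondence is irregular, so they are not cognates (the Esrak form has a different source).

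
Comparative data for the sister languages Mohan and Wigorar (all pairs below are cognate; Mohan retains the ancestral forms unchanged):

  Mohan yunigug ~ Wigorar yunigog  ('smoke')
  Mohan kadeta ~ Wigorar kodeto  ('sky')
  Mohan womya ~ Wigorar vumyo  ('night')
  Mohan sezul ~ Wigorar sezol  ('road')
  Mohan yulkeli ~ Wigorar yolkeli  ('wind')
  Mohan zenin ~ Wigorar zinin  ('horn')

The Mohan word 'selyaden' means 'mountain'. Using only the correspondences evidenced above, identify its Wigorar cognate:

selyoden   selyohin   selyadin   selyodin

selyodin

kadeta ~ kodeto — Mohan a corresponds to Wigorar o after a consonant, before a consonant other than r, m, n, p, b, f, v.
zenin ~ zinin — Mohan e corresponds to Wigorar i after a consonant, before a nasal.
Applying these to Mohan 'selyaden':
  selyaden → selyoden   (a→o after a consonant, before a consonant other than r, m, n, p, b, f, v)
  selyoden → selyodin   (e→i after a consonant, before a nasal)
So the Wigorar cognate is 'selyodin'.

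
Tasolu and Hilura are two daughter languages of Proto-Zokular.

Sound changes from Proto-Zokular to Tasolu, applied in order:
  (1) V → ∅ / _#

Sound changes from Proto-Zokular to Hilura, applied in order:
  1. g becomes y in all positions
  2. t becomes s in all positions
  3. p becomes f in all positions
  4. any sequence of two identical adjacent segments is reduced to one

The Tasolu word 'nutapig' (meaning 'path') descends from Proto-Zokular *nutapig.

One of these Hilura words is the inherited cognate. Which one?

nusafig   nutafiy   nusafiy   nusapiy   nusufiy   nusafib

nusafiy

Hilura: *nutapig
  nutapig → nutapiy   [unconditioned shift]
  nutapiy → nusapiy   [unconditioned shift]
  nusapiy → nusafiy   [unconditioned shift]
  nusafiy (rule 4 does not apply)
  giving Hilura nusafiy.
Only 'nusafiy' matches the regular Hilura development of *nutapig.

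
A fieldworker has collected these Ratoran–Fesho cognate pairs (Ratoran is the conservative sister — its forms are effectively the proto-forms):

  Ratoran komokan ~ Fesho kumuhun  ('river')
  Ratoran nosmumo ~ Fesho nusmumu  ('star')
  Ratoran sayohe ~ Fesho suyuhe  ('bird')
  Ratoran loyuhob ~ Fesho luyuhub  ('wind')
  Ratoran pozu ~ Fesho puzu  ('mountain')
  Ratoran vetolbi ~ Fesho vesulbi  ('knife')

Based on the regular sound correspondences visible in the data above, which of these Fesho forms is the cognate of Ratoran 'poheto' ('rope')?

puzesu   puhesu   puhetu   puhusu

komokan ~ kumuhun, nosmumo ~ nusmumu — Ratoran o corresponds to Fesho u after a consonant, before a consonant other than r, m, n, p, b, f, v.
vetolbi ~ vesulbi — Ratoran t corresponds to Fesho s between vowels (before a back vowel).
nosmumo ~ nusmumu — Ratoran o corresponds to Fesho u word-finally.
Applying these to Ratoran 'poheto':
  poheto → puheto   (o→u after a consonant, before a consonant other than r, m, n, p, b, f, v)
  puheto → puheso   (t→s between vowels (before a back vowel))
  puheso → puhesu   (o→u word-finally)
So the Fesho cognate is 'puhesu'.

puhesu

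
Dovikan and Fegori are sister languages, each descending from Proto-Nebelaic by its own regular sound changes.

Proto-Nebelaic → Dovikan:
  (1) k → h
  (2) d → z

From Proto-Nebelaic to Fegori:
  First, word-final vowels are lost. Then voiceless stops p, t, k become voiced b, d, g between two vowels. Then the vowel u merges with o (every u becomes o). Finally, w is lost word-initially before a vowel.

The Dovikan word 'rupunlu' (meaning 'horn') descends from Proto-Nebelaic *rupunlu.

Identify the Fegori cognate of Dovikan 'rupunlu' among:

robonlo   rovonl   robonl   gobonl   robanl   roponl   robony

Fegori: start from *rupunlu.
  rule 1 (apocope): rupunlu → rupunl
  rule 2 (intervocalic voicing): rupunl → rubunl
  rule 3 (vowel merger): rubunl → robonl
  rule 4: no change — robonl
  ⇒ Fegori robonl
Only 'robonl' matches the regular Fegori development of *rupunlu.

robonl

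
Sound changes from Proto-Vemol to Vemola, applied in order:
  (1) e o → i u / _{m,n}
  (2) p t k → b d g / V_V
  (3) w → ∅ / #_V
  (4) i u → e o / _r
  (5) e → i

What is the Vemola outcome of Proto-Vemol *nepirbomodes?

nibirbumodis

Vemola: start from *nepirbomodes.
  rule 1 (pre-nasal raising): nepirbomodes → nepirbumodes
  rule 2 (intervocalic voicing): nepirbumodes → nebirbumodes
  rule 3: no change — nebirbumodes
  rule 4 (pre-rhotic lowering): nebirbumodes → neberbumodes
  rule 5 (vowel merger): neberbumodes → nibirbumodis
  ⇒ Vemola nibirbumodis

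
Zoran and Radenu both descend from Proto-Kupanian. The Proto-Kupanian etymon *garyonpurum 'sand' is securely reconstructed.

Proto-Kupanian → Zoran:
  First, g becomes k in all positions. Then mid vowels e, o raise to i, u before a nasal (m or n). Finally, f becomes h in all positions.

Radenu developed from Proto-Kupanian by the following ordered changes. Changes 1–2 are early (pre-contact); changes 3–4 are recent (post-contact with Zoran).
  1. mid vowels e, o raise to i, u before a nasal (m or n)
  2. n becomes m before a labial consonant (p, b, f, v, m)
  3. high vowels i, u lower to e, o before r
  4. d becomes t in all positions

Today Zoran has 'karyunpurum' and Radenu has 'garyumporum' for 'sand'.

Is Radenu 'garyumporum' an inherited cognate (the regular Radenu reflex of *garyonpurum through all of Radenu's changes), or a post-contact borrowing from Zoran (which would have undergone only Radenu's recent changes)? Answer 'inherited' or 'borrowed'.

inherited

If inherited, *garyonpurum would pass through all of Radenu's changes:
Radenu: *garyonpurum > garyunpurum > garyumpurum > garyumporum  (by pre-nasal raising, nasal place assimilation, pre-rhotic lowering)
If borrowed from Zoran 'karyunpurum' after the early changes, it would undergo only the recent ones:
  rule 3 (pre-rhotic lowering): karyunpurum → karyunporum
  rule 4 (unconditioned shift): no change (karyunporum)
  ⇒ as a loan: karyunporum
Radenu 'garyumporum' matches the inherited outcome exactly, so it is an inherited cognate, not a loan.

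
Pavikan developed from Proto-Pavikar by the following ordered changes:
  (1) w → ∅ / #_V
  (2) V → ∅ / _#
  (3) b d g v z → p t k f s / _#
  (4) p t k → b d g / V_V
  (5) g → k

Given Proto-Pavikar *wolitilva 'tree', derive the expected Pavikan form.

Pavikan: *wolitilva
  wolitilva → olitilva   [glide loss]
  olitilva → olitilv   [apocope]
  olitilv → olitilf   [final devoicing]
  olitilf → olidilf   [intervocalic voicing]
  olidilf (rule 5 does not apply)
  giving Pavikan olidilf.

olidilf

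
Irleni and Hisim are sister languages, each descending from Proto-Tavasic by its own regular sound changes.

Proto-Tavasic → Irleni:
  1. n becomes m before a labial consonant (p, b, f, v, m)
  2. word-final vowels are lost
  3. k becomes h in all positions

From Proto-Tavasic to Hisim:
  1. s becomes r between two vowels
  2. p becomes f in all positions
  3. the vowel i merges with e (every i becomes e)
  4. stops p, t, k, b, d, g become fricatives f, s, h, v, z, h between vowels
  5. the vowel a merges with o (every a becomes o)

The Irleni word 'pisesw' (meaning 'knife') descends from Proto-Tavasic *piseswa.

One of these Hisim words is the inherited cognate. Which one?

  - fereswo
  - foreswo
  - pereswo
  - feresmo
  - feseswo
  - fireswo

Hisim: *piseswa > pireswa > fireswa > fereswa > fereswo  (by rhotacism, unconditioned shift, vowel merger, vowel merger)
The other candidates each miss or misapply at least one Hisim change.

fereswo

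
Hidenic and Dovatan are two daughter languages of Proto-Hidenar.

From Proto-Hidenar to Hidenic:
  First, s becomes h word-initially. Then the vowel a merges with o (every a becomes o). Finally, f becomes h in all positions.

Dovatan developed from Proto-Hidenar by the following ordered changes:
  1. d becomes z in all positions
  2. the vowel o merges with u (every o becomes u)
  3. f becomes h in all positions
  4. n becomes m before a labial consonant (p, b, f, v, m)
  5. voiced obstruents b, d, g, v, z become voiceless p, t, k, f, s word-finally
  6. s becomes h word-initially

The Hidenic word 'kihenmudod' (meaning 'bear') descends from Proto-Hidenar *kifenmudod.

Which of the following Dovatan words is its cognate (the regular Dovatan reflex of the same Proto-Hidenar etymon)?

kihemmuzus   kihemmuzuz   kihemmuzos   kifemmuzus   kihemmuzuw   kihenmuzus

kihemmuzus

Dovatan: *kifenmudod
  kifenmudod → kifenmuzoz   [unconditioned shift]
  kifenmuzoz → kifenmuzuz   [vowel merger]
  kifenmuzuz → kihenmuzuz   [unconditioned shift]
  kihenmuzuz → kihemmuzuz   [nasal place assimilation]
  kihemmuzuz → kihemmuzus   [final devoicing]
  kihemmuzus (rule 6 does not apply)
  giving Dovatan kihemmuzus.
Among the options, 'kihemmuzus' alone shows every Dovatan change applied in order.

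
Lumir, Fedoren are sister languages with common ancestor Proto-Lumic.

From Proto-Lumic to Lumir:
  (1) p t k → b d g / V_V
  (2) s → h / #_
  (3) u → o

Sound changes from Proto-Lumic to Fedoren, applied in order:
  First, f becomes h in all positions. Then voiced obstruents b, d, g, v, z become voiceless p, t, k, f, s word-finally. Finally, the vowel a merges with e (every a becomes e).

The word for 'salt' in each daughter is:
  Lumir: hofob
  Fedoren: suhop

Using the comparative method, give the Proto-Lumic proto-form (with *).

Position 1: Lumir has h, Fedoren has s. Taking the neighbouring segments as reconstructed: Lumir h could go back to *s or *h; Fedoren s can only go back to *s — the one source consistent with every daughter is *s.
Position 3: Lumir has f, Fedoren has h. Lumir preserves f here (none of its changes turn any other segment into f), so the proto-segment is *f.
This points to *sufob. Verify forward in each daughter:
Lumir: start from *sufob.
  rule 1: no change — sufob
  rule 2 (debuccalisation): sufob → hufob
  rule 3 (vowel merger): hufob → hofob
  ⇒ Lumir hofob
Fedoren: start from *sufob.
  rule 1 (unconditioned shift): sufob → suhob
  rule 2 (final devoicing): suhob → suhop
  rule 3: no change — suhop
  ⇒ Fedoren suhop
No other proto-form is consistent with every reflex, so the reconstruction is *sufob.

*sufob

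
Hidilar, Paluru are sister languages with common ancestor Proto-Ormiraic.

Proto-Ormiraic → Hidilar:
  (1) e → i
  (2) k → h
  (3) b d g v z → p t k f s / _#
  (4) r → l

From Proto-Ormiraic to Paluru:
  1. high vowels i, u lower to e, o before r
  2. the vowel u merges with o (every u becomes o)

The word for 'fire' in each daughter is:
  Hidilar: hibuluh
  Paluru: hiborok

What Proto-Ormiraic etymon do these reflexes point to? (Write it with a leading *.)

Position 4: Hidilar has u, Paluru has o. Hidilar preserves u here (none of its changes turn any other segment into u), so the proto-segment is *u.
Position 6: Hidilar has u, Paluru has o. Hidilar preserves u here (none of its changes turn any other segment into u), so the proto-segment is *u.
Continuing position by position gives *hiburuk; check it forward:
Hidilar: *hiburuk
  hiburuk (rule 1 does not apply)
  hiburuk → hiburuh   [unconditioned shift]
  hiburuh (rule 3 does not apply)
  hiburuh → hibuluh   [unconditioned shift]
  giving Hidilar hibuluh.
Paluru: *hiburuk > hiboruk > hiborok  (by pre-rhotic lowering, vowel merger)
*hiburuk is the unique common source.

*hiburuk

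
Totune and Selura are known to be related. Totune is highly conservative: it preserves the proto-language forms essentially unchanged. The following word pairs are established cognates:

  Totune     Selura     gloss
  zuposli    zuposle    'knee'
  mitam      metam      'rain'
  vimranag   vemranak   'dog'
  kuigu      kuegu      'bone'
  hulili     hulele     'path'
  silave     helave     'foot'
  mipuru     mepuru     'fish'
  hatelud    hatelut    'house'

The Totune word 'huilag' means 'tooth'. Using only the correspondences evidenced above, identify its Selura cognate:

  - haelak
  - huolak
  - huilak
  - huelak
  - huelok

kuigu ~ kuegu — Totune i corresponds to Selura e after a vowel, before a consonant other than r, m, n, p, b, f, v.
vimranag ~ vemranak — Totune g corresponds to Selura k word-finally.
Applying these to Totune 'huilag':
  huilag → huelag   (i→e after a vowel, before a consonant other than r, m, n, p, b, f, v)
  huelag → huelak   (g→k word-finally)
So the Selura cognate is 'huelak'.

huelak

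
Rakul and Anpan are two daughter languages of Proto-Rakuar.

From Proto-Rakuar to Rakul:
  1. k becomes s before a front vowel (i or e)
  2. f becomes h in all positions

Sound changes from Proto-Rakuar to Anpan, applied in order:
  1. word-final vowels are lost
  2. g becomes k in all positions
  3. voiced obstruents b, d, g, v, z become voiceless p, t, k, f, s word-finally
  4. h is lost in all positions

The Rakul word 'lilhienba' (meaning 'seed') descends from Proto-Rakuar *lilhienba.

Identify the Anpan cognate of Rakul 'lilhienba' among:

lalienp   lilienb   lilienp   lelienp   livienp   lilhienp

Anpan: *lilhienba
  lilhienba → lilhienb   [apocope]
  lilhienb (rule 2 does not apply)
  lilhienb → lilhienp   [final devoicing]
  lilhienp → lilienp   [h-loss]
  giving Anpan lilienp.
Among the options, 'lilienp' alone shows every Anpan change applied in order.

lilienp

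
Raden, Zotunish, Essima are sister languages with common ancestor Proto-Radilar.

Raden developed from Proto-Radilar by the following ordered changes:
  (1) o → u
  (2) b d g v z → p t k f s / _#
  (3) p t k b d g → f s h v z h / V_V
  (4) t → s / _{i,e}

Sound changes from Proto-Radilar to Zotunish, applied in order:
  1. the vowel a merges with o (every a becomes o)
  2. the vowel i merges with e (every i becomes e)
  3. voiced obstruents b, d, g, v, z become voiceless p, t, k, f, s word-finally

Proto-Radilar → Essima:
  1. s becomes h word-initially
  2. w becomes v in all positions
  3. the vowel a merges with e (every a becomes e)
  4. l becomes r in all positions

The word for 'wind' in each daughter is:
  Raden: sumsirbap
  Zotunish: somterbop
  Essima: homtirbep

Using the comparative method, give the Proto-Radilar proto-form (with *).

*somtirbap

Position 1: Raden has s, Zotunish has s, Essima has h. Taking the neighbouring segments as reconstructed: Raden s can only go back to *s; Zotunish s can only go back to *s; Essima h could go back to *s or *h — the one source consistent with every daughter is *s.
Position 2: Raden has u, Zotunish has o, Essima has o. Essima preserves o here (none of its changes turn any other segment into o), so the proto-segment is *o.
Position 4: Raden has s, Zotunish has t, Essima has t. Essima preserves t here (none of its changes turn any other segment into t), so the proto-segment is *t.
This points to *somtirbap. Verify forward in each daughter:
Raden: *somtirbap > sumtirbap > sumsirbap  (by vowel merger, palatalisation)
Zotunish: *somtirbap > somtirbop > somterbop  (by vowel merger, vowel merger)
Essima: *somtirbap > homtirbap > homtirbep  (by debuccalisation, vowel merger)
Only *somtirbap yields all of Raden sumsirbap, Zotunish somterbop, Essima homtirbep.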